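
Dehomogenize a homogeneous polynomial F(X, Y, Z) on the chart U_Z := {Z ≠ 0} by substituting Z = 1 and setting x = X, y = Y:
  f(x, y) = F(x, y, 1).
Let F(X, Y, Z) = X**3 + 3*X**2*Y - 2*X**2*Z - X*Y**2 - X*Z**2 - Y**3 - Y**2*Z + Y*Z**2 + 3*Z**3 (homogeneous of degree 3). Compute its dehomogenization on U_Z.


f(x, y) = x**3 + 3*x**2*y - 2*x**2 - x*y**2 - x - y**3 - y**2 + y + 3

On U_Z we set Z = 1. Each monomial c·X^i·Y^j·Z^k in F becomes c·x^i·y^j·1^k = c·x^i·y^j.
Substituting Z = 1: F(X, Y, 1) = x**3 + 3*x**2*y - 2*x**2 - x*y**2 - x - y**3 - y**2 + y + 3.
Note: deg(f) ≤ deg(F) = 3; strict inequality happens when F is divisible by Z (lost terms).


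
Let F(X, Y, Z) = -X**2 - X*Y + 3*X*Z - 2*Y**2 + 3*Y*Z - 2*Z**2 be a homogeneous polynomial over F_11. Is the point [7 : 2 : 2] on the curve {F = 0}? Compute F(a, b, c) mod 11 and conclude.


F(7,2,2) ≡ 8 (mod 11); P is NOT on the curve.

Evaluate F(7, 2, 2) term-by-term (mod 11).
  -X**2 ↦ -1·49·1·1 = -49
  -X*Y ↦ -1·7·2·1 = -14
  3*X*Z ↦ 3·7·1·2 = 42
  -2*Y**2 ↦ -2·1·4·1 = -8
  3*Y*Z ↦ 3·1·2·2 = 12
  -2*Z**2 ↦ -2·1·1·4 = -8
Sum: F(7, 2, 2) = (-49) + (-14) + (42) + (-8) + (12) + (-8) = -25.
Reducing mod 11: -25 ≡ 8 (mod 11).
Since F(a, b, c) ≡ 8 ≠ 0 (mod 11), P does NOT lie on the curve.


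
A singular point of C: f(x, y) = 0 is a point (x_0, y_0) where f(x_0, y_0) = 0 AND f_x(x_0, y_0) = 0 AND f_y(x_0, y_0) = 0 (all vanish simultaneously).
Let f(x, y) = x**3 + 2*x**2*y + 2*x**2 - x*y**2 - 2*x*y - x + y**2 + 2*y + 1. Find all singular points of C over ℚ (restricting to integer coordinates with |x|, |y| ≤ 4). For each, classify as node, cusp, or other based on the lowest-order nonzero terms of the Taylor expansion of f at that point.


Singular points: {(0, -1)}; classification: cusp.

Compute partial derivatives:
  f_x = 3*x**2 + 4*x*y + 4*x - y**2 - 2*y - 1.
  f_y = 2*x**2 - 2*x*y - 2*x + 2*y + 2.
Scan x_0 ∈ {−4, ..., 4}. For each x_0, f_y(x_0, y) is a polynomial in y; find its integer roots y ∈ {−4, ..., 4}, then test f_x and f at those candidates.
  x = -4: f_y(-4, y) = 10*y + 42; no integer root y with |y| ≤ 4.
  x = -3: f_y(-3, y) = 8*y + 26; no integer root y with |y| ≤ 4.
  x = -2: f_y(-2, y) = 6*y + 14; no integer root y with |y| ≤ 4.
  x = -1: f_y(-1, y) = 4*y + 6; no integer root y with |y| ≤ 4.
  x = 0: f_y(0, y) = 2*y + 2; vanishes at y ∈ {-1}. (0, -1): f_x = 0, f = 0 — SINGULAR.
  x = 1: f_y(1, y) = 2; no integer root y with |y| ≤ 4.
  x = 2: f_y(2, y) = 6 - 2*y; vanishes at y ∈ {3}. (2, 3): f_x = 28 ≠ 0.
  x = 3: f_y(3, y) = 14 - 4*y; no integer root y with |y| ≤ 4.
  x = 4: f_y(4, y) = 26 - 6*y; no integer root y with |y| ≤ 4.
Only singular point on the grid: (0, -1).
Classify: substitute x = 0 + u, y = -1 + v and expand: f = u**3 + 2*u**2*v - u*v**2 + v**2.
No constant or linear terms (consistent with a singular point). Quadratic part: v**2. Cubic part: u**3 + 2*u**2*v - u*v**2.
The quadratic part v**2 is a perfect square, so there is a single (double) tangent line v = 0, i.e. y = -1. Restricting the cubic part to that line (v = 0) leaves u**3 ≠ 0, so f is not divisible by v and the branch is v² ≈ -u**3 to lowest order — this is a cusp.
Classification: cusp.


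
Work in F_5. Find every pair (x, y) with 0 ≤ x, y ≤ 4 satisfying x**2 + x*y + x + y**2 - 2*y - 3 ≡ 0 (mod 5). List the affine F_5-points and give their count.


Affine F_5-points: {(0, 3), (0, 4), (1, 3), (3, 2), (4, 1), (4, 2)}; count = 6.

For each of the 25 pairs (x, y) ∈ F_5², evaluate f(x, y) mod 5. Record the zeros.
  x = 0: [0↦2, 1↦1, 2↦2, 3↦0, 4↦0]  zeros at y ∈ {3, 4}
  x = 1: [0↦4, 1↦4, 2↦1, 3↦0, 4↦1]  zeros at y ∈ {3}
  x = 2: [0↦3, 1↦4, 2↦2, 3↦2, 4↦4]  zeros at y ∈ ∅
  x = 3: [0↦4, 1↦1, 2↦0, 3↦1, 4↦4]  zeros at y ∈ {2}
  x = 4: [0↦2, 1↦0, 2↦0, 3↦2, 4↦1]  zeros at y ∈ {1, 2}
Collecting zeros: affine points = {(0, 3), (0, 4), (1, 3), (3, 2), (4, 1), (4, 2)}.
Total count |C(F_5)_aff| = 6.


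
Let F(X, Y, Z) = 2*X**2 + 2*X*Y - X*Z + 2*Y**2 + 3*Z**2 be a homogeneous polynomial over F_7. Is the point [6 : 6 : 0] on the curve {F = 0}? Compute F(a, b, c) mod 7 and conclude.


F(6,6,0) ≡ 6 (mod 7); P is NOT on the curve.

Evaluate F(6, 6, 0) term-by-term (mod 7).
  2*X**2 ↦ 2·36·1·1 = 72
  2*X*Y ↦ 2·6·6·1 = 72
  -X*Z ↦ -1·6·1·0 = 0
  2*Y**2 ↦ 2·1·36·1 = 72
  3*Z**2 ↦ 3·1·1·0 = 0
Sum: F(6, 6, 0) = (72) + (72) + (0) + (72) + (0) = 216.
Reducing mod 7: 216 ≡ 6 (mod 7).
Since F(a, b, c) ≡ 6 ≠ 0 (mod 7), P does NOT lie on the curve.


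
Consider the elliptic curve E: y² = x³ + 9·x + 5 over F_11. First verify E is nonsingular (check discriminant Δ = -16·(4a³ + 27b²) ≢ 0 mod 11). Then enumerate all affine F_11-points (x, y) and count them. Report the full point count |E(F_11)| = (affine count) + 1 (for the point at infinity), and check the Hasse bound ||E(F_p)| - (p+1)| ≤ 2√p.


Affine points = {(0, 4), (0, 7), (1, 2), (1, 9), (2, 3), (2, 8), (3, 2), (3, 9), (6, 0), (7, 2), (7, 9), (9, 1), (9, 10)}; affine count = 13; |E(F_11)| = 14.

Discriminant check: Δ ∝ 4a³ + 27b² = 4·9³ + 27·5² = 4·729 + 27·25 ≡ 5 (mod 11). Nonzero ⇒ E is nonsingular.
For each x ∈ F_11, compute rhs = x³ + 9·x + 5 mod 11, then count y ∈ F_11 with y² ≡ rhs.
  x = 0: rhs = 5, matching y values: 4, 7 (2 points).
  x = 1: rhs = 4, matching y values: 2, 9 (2 points).
  x = 2: rhs = 9, matching y values: 3, 8 (2 points).
  x = 3: rhs = 4, matching y values: 2, 9 (2 points).
  x = 4: rhs = 6, matching y values: none (0 points).
  x = 5: rhs = 10, matching y values: none (0 points).
  x = 6: rhs = 0, matching y values: 0 (1 points).
  x = 7: rhs = 4, matching y values: 2, 9 (2 points).
  x = 8: rhs = 6, matching y values: none (0 points).
  x = 9: rhs = 1, matching y values: 1, 10 (2 points).
  x = 10: rhs = 6, matching y values: none (0 points).
Total affine count: 13.
Full point count |E(F_11)| = 13 + 1 = 14.
Hasse bound: |14 − (11+1)| = |2| = 2 ≤ 2√11 ≈ 6.6332 ✓.


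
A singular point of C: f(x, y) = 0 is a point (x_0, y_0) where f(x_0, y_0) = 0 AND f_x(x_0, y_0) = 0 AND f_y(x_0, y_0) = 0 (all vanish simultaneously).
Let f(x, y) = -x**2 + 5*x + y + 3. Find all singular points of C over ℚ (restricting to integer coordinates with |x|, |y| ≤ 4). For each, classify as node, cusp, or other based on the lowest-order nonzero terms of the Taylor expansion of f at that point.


No singular points in the scanned grid; C is smooth there.

Compute partial derivatives:
  f_x = 5 - 2*x.
  f_y = 1.
f_y = 1 is a nonzero constant, so f_y never vanishes: no point (x, y) can satisfy f = f_x = f_y = 0. In particular no (x, y) ∈ {−4, ..., 4}² is singular; the curve is smooth.


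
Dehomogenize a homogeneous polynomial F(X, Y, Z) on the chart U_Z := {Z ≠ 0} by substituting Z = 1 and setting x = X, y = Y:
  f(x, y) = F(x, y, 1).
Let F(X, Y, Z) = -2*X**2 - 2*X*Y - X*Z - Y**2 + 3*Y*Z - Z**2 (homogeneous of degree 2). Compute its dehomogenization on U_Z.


f(x, y) = -2*x**2 - 2*x*y - x - y**2 + 3*y - 1

On U_Z we set Z = 1. Each monomial c·X^i·Y^j·Z^k in F becomes c·x^i·y^j·1^k = c·x^i·y^j.
Substituting Z = 1: F(X, Y, 1) = -2*x**2 - 2*x*y - x - y**2 + 3*y - 1.
Note: deg(f) ≤ deg(F) = 2; strict inequality happens when F is divisible by Z (lost terms).


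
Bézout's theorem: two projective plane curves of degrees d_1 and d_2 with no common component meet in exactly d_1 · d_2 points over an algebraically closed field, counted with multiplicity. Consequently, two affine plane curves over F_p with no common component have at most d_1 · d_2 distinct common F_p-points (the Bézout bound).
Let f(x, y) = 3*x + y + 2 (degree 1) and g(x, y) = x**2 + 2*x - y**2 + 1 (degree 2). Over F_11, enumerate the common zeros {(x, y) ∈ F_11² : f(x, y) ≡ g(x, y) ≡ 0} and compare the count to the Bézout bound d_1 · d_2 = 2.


Common zeros: {(2, 3), (5, 5)}; count = 2; Bézout bound = 2.

deg(f) = 1, deg(g) = 2, so Bézout bound = 2.
Scan x ∈ F_11. For each x, list the y ∈ F_11 with f(x, y) ≡ 0 and those with g(x, y) ≡ 0 (mod 11); the common zeros in that column are the intersection.
  x = 0: f ≡ 0 at y ∈ {9}; g ≡ 0 at y ∈ {1, 10}; common: ∅.
  x = 1: f ≡ 0 at y ∈ {6}; g ≡ 0 at y ∈ {2, 9}; common: ∅.
  x = 2: f ≡ 0 at y ∈ {3}; g ≡ 0 at y ∈ {3, 8}; common: {3}.
  x = 3: f ≡ 0 at y ∈ {0}; g ≡ 0 at y ∈ {4, 7}; common: ∅.
  x = 4: f ≡ 0 at y ∈ {8}; g ≡ 0 at y ∈ {5, 6}; common: ∅.
  x = 5: f ≡ 0 at y ∈ {5}; g ≡ 0 at y ∈ {5, 6}; common: {5}.
  x = 6: f ≡ 0 at y ∈ {2}; g ≡ 0 at y ∈ {4, 7}; common: ∅.
  x = 7: f ≡ 0 at y ∈ {10}; g ≡ 0 at y ∈ {3, 8}; common: ∅.
  x = 8: f ≡ 0 at y ∈ {7}; g ≡ 0 at y ∈ {2, 9}; common: ∅.
  x = 9: f ≡ 0 at y ∈ {4}; g ≡ 0 at y ∈ {1, 10}; common: ∅.
  x = 10: f ≡ 0 at y ∈ {1}; g ≡ 0 at y ∈ {0}; common: ∅.
Collecting: common zeros = {(2, 3), (5, 5)}, so the count is 2.
Comparison with the Bézout bound: 2 ≤ 2 = deg(f)·deg(g), as expected for curves with no common component (the bound is attained).


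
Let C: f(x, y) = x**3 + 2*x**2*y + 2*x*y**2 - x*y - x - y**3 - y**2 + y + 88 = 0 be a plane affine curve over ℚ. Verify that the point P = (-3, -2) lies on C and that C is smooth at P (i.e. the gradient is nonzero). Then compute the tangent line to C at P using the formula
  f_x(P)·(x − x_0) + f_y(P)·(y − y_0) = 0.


Tangent line at P: 60*x + 38*y + 256 = 0.

Step 1: f(-3, -2) = 0, so P lies on C.
Step 2: partial derivatives
  f_x(x, y) = 3*x**2 + 4*x*y + 2*y**2 - y - 1, f_y(x, y) = 2*x**2 + 4*x*y - x - 3*y**2 - 2*y + 1.
  f_x(P) = 60, f_y(P) = 38 (gradient nonzero, so P is smooth).
Step 3: tangent line at P: 60·(x − -3) + 38·(y − -2) = 0.
Expanding: 60*x + 38*y + 256 = 0.


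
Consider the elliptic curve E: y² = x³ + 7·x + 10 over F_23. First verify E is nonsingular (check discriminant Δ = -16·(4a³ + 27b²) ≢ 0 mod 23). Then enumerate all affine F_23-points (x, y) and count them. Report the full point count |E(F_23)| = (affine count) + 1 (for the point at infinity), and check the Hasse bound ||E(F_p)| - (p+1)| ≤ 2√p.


Affine points = {(1, 8), (1, 15), (2, 3), (2, 20), (3, 9), (3, 14), (5, 3), (5, 20), (8, 7), (8, 16), (14, 0), (16, 3), (16, 20), (20, 10), (20, 13), (22, 5), (22, 18)}; affine count = 17; |E(F_23)| = 18.

Discriminant check: Δ ∝ 4a³ + 27b² = 4·7³ + 27·10² = 4·343 + 27·100 ≡ 1 (mod 23). Nonzero ⇒ E is nonsingular.
For each x ∈ F_23, compute rhs = x³ + 7·x + 10 mod 23, then count y ∈ F_23 with y² ≡ rhs.
  x = 0: rhs = 10, matching y values: none (0 points).
  x = 1: rhs = 18, matching y values: 8, 15 (2 points).
  x = 2: rhs = 9, matching y values: 3, 20 (2 points).
  x = 3: rhs = 12, matching y values: 9, 14 (2 points).
  x = 4: rhs = 10, matching y values: none (0 points).
  x = 5: rhs = 9, matching y values: 3, 20 (2 points).
  x = 6: rhs = 15, matching y values: none (0 points).
  x = 7: rhs = 11, matching y values: none (0 points).
  x = 8: rhs = 3, matching y values: 7, 16 (2 points).
  x = 9: rhs = 20, matching y values: none (0 points).
  x = 10: rhs = 22, matching y values: none (0 points).
  x = 11: rhs = 15, matching y values: none (0 points).
  x = 12: rhs = 5, matching y values: none (0 points).
  x = 13: rhs = 21, matching y values: none (0 points).
  x = 14: rhs = 0, matching y values: 0 (1 points).
  x = 15: rhs = 17, matching y values: none (0 points).
  x = 16: rhs = 9, matching y values: 3, 20 (2 points).
  x = 17: rhs = 5, matching y values: none (0 points).
  x = 18: rhs = 11, matching y values: none (0 points).
  x = 19: rhs = 10, matching y values: none (0 points).
  x = 20: rhs = 8, matching y values: 10, 13 (2 points).
  x = 21: rhs = 11, matching y values: none (0 points).
  x = 22: rhs = 2, matching y values: 5, 18 (2 points).
Total affine count: 17.
Full point count |E(F_23)| = 17 + 1 = 18.
Hasse bound: |18 − (23+1)| = |-6| = 6 ≤ 2√23 ≈ 9.5917 ✓.


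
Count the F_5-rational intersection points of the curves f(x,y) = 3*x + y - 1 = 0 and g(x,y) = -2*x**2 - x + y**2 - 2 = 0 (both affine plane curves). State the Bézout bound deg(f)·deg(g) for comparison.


Common zeros: ∅; count = 0; Bézout bound = 2.

deg(f) = 1, deg(g) = 2, so Bézout bound = 2.
Scan x ∈ F_5. For each x, list the y ∈ F_5 with f(x, y) ≡ 0 and those with g(x, y) ≡ 0 (mod 5); the common zeros in that column are the intersection.
  x = 0: f ≡ 0 at y ∈ {1}; g ≡ 0 at y ∈ ∅; common: ∅.
  x = 1: f ≡ 0 at y ∈ {3}; g ≡ 0 at y ∈ {0}; common: ∅.
  x = 2: f ≡ 0 at y ∈ {0}; g ≡ 0 at y ∈ ∅; common: ∅.
  x = 3: f ≡ 0 at y ∈ {2}; g ≡ 0 at y ∈ ∅; common: ∅.
  x = 4: f ≡ 0 at y ∈ {4}; g ≡ 0 at y ∈ ∅; common: ∅.
Collecting: common zeros = ∅, so the count is 0.
Comparison with the Bézout bound: 0 ≤ 2 = deg(f)·deg(g), as expected for curves with no common component (the affine F_5-count falls short of the bound because intersections may lie at infinity, over extension fields, or carry multiplicity).


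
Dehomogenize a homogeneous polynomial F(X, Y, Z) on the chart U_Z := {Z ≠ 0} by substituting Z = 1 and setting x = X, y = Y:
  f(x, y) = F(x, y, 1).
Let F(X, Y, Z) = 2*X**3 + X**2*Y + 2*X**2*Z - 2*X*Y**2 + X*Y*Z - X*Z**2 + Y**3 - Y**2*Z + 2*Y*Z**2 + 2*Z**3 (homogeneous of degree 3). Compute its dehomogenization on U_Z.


f(x, y) = 2*x**3 + x**2*y + 2*x**2 - 2*x*y**2 + x*y - x + y**3 - y**2 + 2*y + 2

On U_Z we set Z = 1. Each monomial c·X^i·Y^j·Z^k in F becomes c·x^i·y^j·1^k = c·x^i·y^j.
Substituting Z = 1: F(X, Y, 1) = 2*x**3 + x**2*y + 2*x**2 - 2*x*y**2 + x*y - x + y**3 - y**2 + 2*y + 2.
Note: deg(f) ≤ deg(F) = 3; strict inequality happens when F is divisible by Z (lost terms).


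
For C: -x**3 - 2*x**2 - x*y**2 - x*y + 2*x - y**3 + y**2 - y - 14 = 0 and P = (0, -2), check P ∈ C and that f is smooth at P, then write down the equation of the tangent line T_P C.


Tangent line at P: -17*y - 34 = 0.

Step 1: f(0, -2) = 0, so P lies on C.
Step 2: partial derivatives
  f_x(x, y) = -3*x**2 - 4*x - y**2 - y + 2, f_y(x, y) = -2*x*y - x - 3*y**2 + 2*y - 1.
  f_x(P) = 0, f_y(P) = -17 (gradient nonzero, so P is smooth).
Step 3: tangent line at P: 0·(x − 0) + -17·(y − -2) = 0.
Expanding: -17*y - 34 = 0.


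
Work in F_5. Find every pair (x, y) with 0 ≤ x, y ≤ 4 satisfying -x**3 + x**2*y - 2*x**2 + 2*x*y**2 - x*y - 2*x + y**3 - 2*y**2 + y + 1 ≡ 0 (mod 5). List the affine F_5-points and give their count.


Affine F_5-points: {(2, 3), (3, 0), (4, 2)}; count = 3.

For each of the 25 pairs (x, y) ∈ F_5², evaluate f(x, y) mod 5. Record the zeros.
  x = 0: [0↦1, 1↦1, 2↦3, 3↦3, 4↦2]  zeros at y ∈ ∅
  x = 1: [0↦1, 1↦3, 2↦1, 3↦1, 4↦4]  zeros at y ∈ ∅
  x = 2: [0↦1, 1↦2, 2↦3, 3↦0, 4↦4]  zeros at y ∈ {3}
  x = 3: [0↦0, 1↦2, 2↦3, 3↦4, 4↦1]  zeros at y ∈ {0}
  x = 4: [0↦2, 1↦2, 2↦0, 3↦2, 4↦4]  zeros at y ∈ {2}
Collecting zeros: affine points = {(2, 3), (3, 0), (4, 2)}.
Total count |C(F_5)_aff| = 3.


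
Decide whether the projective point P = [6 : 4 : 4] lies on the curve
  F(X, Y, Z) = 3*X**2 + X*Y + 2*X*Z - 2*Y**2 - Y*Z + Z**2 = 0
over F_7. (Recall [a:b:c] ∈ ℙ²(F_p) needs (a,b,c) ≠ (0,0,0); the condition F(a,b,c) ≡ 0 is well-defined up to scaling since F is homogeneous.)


F(6,4,4) ≡ 1 (mod 7); P is NOT on the curve.

Evaluate F(6, 4, 4) term-by-term (mod 7).
  3*X**2 ↦ 3·36·1·1 = 108
  X*Y ↦ 1·6·4·1 = 24
  2*X*Z ↦ 2·6·1·4 = 48
  -2*Y**2 ↦ -2·1·16·1 = -32
  -Y*Z ↦ -1·1·4·4 = -16
  Z**2 ↦ 1·1·1·16 = 16
Sum: F(6, 4, 4) = (108) + (24) + (48) + (-32) + (-16) + (16) = 148.
Reducing mod 7: 148 ≡ 1 (mod 7).
Since F(a, b, c) ≡ 1 ≠ 0 (mod 7), P does NOT lie on the curve.


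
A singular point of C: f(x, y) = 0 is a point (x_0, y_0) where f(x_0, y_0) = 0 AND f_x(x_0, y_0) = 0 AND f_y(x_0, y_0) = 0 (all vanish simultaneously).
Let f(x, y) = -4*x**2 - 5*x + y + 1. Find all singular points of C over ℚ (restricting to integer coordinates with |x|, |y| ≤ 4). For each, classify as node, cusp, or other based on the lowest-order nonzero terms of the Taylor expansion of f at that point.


No singular points in the scanned grid; C is smooth there.

Compute partial derivatives:
  f_x = -8*x - 5.
  f_y = 1.
f_y = 1 is a nonzero constant, so f_y never vanishes: no point (x, y) can satisfy f = f_x = f_y = 0. In particular no (x, y) ∈ {−4, ..., 4}² is singular; the curve is smooth.


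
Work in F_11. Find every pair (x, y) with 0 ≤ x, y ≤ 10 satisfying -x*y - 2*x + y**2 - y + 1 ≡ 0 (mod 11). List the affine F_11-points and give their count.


Affine F_11-points: {(3, 5), (3, 10), (4, 1), (4, 4), (6, 0), (6, 7), (8, 3), (8, 6), (9, 2), (9, 8)}; count = 10.

For each of the 121 pairs (x, y) ∈ F_11², evaluate f(x, y) mod 11. Record the zeros.
  x = 0: [0↦1, 1↦1, 2↦3, 3↦7, 4↦2, 5↦10, 6↦9, 7↦10, 8↦2, 9↦7, 10↦3]  zeros at y ∈ ∅
  x = 1: [0↦10, 1↦9, 2↦10, 3↦2, 4↦7, 5↦3, 6↦1, 7↦1, 8↦3, 9↦7, 10↦2]  zeros at y ∈ ∅
  x = 2: [0↦8, 1↦6, 2↦6, 3↦8, 4↦1, 5↦7, 6↦4, 7↦3, 8↦4, 9↦7, 10↦1]  zeros at y ∈ ∅
  x = 3: [0↦6, 1↦3, 2↦2, 3↦3, 4↦6, 5↦0, 6↦7, 7↦5, 8↦5, 9↦7, 10↦0]  zeros at y ∈ {5, 10}
  x = 4: [0↦4, 1↦0, 2↦9, 3↦9, 4↦0, 5↦4, 6↦10, 7↦7, 8↦6, 9↦7, 10↦10]  zeros at y ∈ {1, 4}
  x = 5: [0↦2, 1↦8, 2↦5, 3↦4, 4↦5, 5↦8, 6↦2, 7↦9, 8↦7, 9↦7, 10↦9]  zeros at y ∈ ∅
  x = 6: [0↦0, 1↦5, 2↦1, 3↦10, 4↦10, 5↦1, 6↦5, 7↦0, 8↦8, 9↦7, 10↦8]  zeros at y ∈ {0, 7}
  x = 7: [0↦9, 1↦2, 2↦8, 3↦5, 4↦4, 5↦5, 6↦8, 7↦2, 8↦9, 9↦7, 10↦7]  zeros at y ∈ ∅
  x = 8: [0↦7, 1↦10, 2↦4, 3↦0, 4↦9, 5↦9, 6↦0, 7↦4, 8↦10, 9↦7, 10↦6]  zeros at y ∈ {3, 6}
  x = 9: [0↦5, 1↦7, 2↦0, 3↦6, 4↦3, 5↦2, 6↦3, 7↦6, 8↦0, 9↦7, 10↦5]  zeros at y ∈ {2, 8}
  x = 10: [0↦3, 1↦4, 2↦7, 3↦1, 4↦8, 5↦6, 6↦6, 7↦8, 8↦1, 9↦7, 10↦4]  zeros at y ∈ ∅
Collecting zeros: affine points = {(3, 5), (3, 10), (4, 1), (4, 4), (6, 0), (6, 7), (8, 3), (8, 6), (9, 2), (9, 8)}.
Total count |C(F_11)_aff| = 10.


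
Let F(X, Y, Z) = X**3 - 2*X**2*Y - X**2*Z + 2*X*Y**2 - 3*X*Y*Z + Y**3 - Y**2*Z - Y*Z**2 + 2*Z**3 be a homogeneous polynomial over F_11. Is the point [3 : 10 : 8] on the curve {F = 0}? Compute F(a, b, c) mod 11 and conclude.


F(3,10,8) ≡ 8 (mod 11); P is NOT on the curve.

Evaluate F(3, 10, 8) term-by-term (mod 11).
  X**3 ↦ 1·27·1·1 = 27
  -2*X**2*Y ↦ -2·9·10·1 = -180
  -X**2*Z ↦ -1·9·1·8 = -72
  2*X*Y**2 ↦ 2·3·100·1 = 600
  -3*X*Y*Z ↦ -3·3·10·8 = -720
  Y**3 ↦ 1·1·1000·1 = 1000
  -Y**2*Z ↦ -1·1·100·8 = -800
  -Y*Z**2 ↦ -1·1·10·64 = -640
  2*Z**3 ↦ 2·1·1·512 = 1024
Sum: F(3, 10, 8) = (27) + (-180) + (-72) + (600) + (-720) + (1000) + (-800) + (-640) + (1024) = 239.
Reducing mod 11: 239 ≡ 8 (mod 11).
Since F(a, b, c) ≡ 8 ≠ 0 (mod 11), P does NOT lie on the curve.


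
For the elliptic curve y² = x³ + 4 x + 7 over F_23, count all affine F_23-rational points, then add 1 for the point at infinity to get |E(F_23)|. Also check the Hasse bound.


Affine points = {(1, 9), (1, 14), (2, 0), (3, 0), (4, 8), (4, 15), (9, 6), (9, 17), (10, 9), (10, 14), (11, 5), (11, 18), (12, 9), (12, 14), (13, 5), (13, 18), (14, 1), (14, 22), (16, 2), (16, 21), (18, 0), (22, 5), (22, 18)}; affine count = 23; |E(F_23)| = 24.

Discriminant check: Δ ∝ 4a³ + 27b² = 4·4³ + 27·7² = 4·64 + 27·49 ≡ 15 (mod 23). Nonzero ⇒ E is nonsingular.
For each x ∈ F_23, compute rhs = x³ + 4·x + 7 mod 23, then count y ∈ F_23 with y² ≡ rhs.
  x = 0: rhs = 7, matching y values: none (0 points).
  x = 1: rhs = 12, matching y values: 9, 14 (2 points).
  x = 2: rhs = 0, matching y values: 0 (1 points).
  x = 3: rhs = 0, matching y values: 0 (1 points).
  x = 4: rhs = 18, matching y values: 8, 15 (2 points).
  x = 5: rhs = 14, matching y values: none (0 points).
  x = 6: rhs = 17, matching y values: none (0 points).
  x = 7: rhs = 10, matching y values: none (0 points).
  x = 8: rhs = 22, matching y values: none (0 points).
  x = 9: rhs = 13, matching y values: 6, 17 (2 points).
  x = 10: rhs = 12, matching y values: 9, 14 (2 points).
  x = 11: rhs = 2, matching y values: 5, 18 (2 points).
  x = 12: rhs = 12, matching y values: 9, 14 (2 points).
  x = 13: rhs = 2, matching y values: 5, 18 (2 points).
  x = 14: rhs = 1, matching y values: 1, 22 (2 points).
  x = 15: rhs = 15, matching y values: none (0 points).
  x = 16: rhs = 4, matching y values: 2, 21 (2 points).
  x = 17: rhs = 20, matching y values: none (0 points).
  x = 18: rhs = 0, matching y values: 0 (1 points).
  x = 19: rhs = 19, matching y values: none (0 points).
  x = 20: rhs = 14, matching y values: none (0 points).
  x = 21: rhs = 14, matching y values: none (0 points).
  x = 22: rhs = 2, matching y values: 5, 18 (2 points).
Total affine count: 23.
Full point count |E(F_23)| = 23 + 1 = 24.
Hasse bound: |24 − (23+1)| = |0| = 0 ≤ 2√23 ≈ 9.5917 ✓.


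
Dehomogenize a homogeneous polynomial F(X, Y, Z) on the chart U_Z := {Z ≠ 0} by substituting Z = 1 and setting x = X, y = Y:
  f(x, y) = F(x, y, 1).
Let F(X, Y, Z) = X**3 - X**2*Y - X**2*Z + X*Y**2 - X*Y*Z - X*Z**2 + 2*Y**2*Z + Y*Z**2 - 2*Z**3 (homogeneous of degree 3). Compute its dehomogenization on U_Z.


f(x, y) = x**3 - x**2*y - x**2 + x*y**2 - x*y - x + 2*y**2 + y - 2

On U_Z we set Z = 1. Each monomial c·X^i·Y^j·Z^k in F becomes c·x^i·y^j·1^k = c·x^i·y^j.
Substituting Z = 1: F(X, Y, 1) = x**3 - x**2*y - x**2 + x*y**2 - x*y - x + 2*y**2 + y - 2.
Note: deg(f) ≤ deg(F) = 3; strict inequality happens when F is divisible by Z (lost terms).


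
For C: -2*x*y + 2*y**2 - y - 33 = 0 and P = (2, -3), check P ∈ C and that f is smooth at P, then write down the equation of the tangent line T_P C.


Tangent line at P: 6*x - 17*y - 63 = 0.

Step 1: f(2, -3) = 0, so P lies on C.
Step 2: partial derivatives
  f_x(x, y) = -2*y, f_y(x, y) = -2*x + 4*y - 1.
  f_x(P) = 6, f_y(P) = -17 (gradient nonzero, so P is smooth).
Step 3: tangent line at P: 6·(x − 2) + -17·(y − -3) = 0.
Expanding: 6*x - 17*y - 63 = 0.


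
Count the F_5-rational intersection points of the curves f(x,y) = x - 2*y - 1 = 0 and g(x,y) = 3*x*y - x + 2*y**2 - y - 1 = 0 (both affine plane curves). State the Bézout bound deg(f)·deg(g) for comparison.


Common zeros: {(0, 2), (2, 3)}; count = 2; Bézout bound = 2.

deg(f) = 1, deg(g) = 2, so Bézout bound = 2.
Scan x ∈ F_5. For each x, list the y ∈ F_5 with f(x, y) ≡ 0 and those with g(x, y) ≡ 0 (mod 5); the common zeros in that column are the intersection.
  x = 0: f ≡ 0 at y ∈ {2}; g ≡ 0 at y ∈ {1, 2}; common: {2}.
  x = 1: f ≡ 0 at y ∈ {0}; g ≡ 0 at y ∈ {2}; common: ∅.
  x = 2: f ≡ 0 at y ∈ {3}; g ≡ 0 at y ∈ {2, 3}; common: {3}.
  x = 3: f ≡ 0 at y ∈ {1}; g ≡ 0 at y ∈ {2, 4}; common: ∅.
  x = 4: f ≡ 0 at y ∈ {4}; g ≡ 0 at y ∈ {0, 2}; common: ∅.
Collecting: common zeros = {(0, 2), (2, 3)}, so the count is 2.
Comparison with the Bézout bound: 2 ≤ 2 = deg(f)·deg(g), as expected for curves with no common component (the bound is attained).


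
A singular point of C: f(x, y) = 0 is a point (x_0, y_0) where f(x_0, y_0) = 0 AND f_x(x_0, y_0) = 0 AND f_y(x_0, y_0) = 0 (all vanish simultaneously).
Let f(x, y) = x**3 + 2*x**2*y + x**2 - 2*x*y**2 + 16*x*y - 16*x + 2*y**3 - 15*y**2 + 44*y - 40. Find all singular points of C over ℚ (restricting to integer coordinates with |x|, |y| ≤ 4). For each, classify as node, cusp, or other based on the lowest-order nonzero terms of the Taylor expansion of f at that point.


Singular points: {(-2, 2)}; classification: node.

Compute partial derivatives:
  f_x = 3*x**2 + 4*x*y + 2*x - 2*y**2 + 16*y - 16.
  f_y = 2*x**2 - 4*x*y + 16*x + 6*y**2 - 30*y + 44.
Scan x_0 ∈ {−4, ..., 4}. For each x_0, f_y(x_0, y) is a polynomial in y; find its integer roots y ∈ {−4, ..., 4}, then test f_x and f at those candidates.
  x = -4: f_y(-4, y) = 6*y**2 - 14*y + 12; no integer root y with |y| ≤ 4.
  x = -3: f_y(-3, y) = 6*y**2 - 18*y + 14; no integer root y with |y| ≤ 4.
  x = -2: f_y(-2, y) = 6*y**2 - 22*y + 20; vanishes at y ∈ {2}. (-2, 2): f_x = 0, f = 0 — SINGULAR.
  x = -1: f_y(-1, y) = 6*y**2 - 26*y + 30; no integer root y with |y| ≤ 4.
  x = 0: f_y(0, y) = 6*y**2 - 30*y + 44; no integer root y with |y| ≤ 4.
  x = 1: f_y(1, y) = 6*y**2 - 34*y + 62; no integer root y with |y| ≤ 4.
  x = 2: f_y(2, y) = 6*y**2 - 38*y + 84; no integer root y with |y| ≤ 4.
  x = 3: f_y(3, y) = 6*y**2 - 42*y + 110; no integer root y with |y| ≤ 4.
  x = 4: f_y(4, y) = 6*y**2 - 46*y + 140; no integer root y with |y| ≤ 4.
Only singular point on the grid: (-2, 2).
Classify: substitute x = -2 + u, y = 2 + v and expand: f = u**3 + 2*u**2*v - u**2 - 2*u*v**2 + 2*v**3 + v**2.
No constant or linear terms (consistent with a singular point). Quadratic part: -u**2 + v**2. Cubic part: u**3 + 2*u**2*v - 2*u*v**2 + 2*v**3.
The quadratic part v**2 - u**2 = (v − u)(v + u) splits into two distinct linear factors, so there are two distinct tangent lines y − 2 = ±(x − -2) — this is a node (ordinary double point).
Classification: node.


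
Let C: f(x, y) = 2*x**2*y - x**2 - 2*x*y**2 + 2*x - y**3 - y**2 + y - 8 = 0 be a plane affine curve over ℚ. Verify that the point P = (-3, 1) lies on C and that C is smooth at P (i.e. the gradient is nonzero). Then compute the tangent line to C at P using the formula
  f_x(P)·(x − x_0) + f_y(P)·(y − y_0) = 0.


Tangent line at P: -6*x + 26*y - 44 = 0.

Step 1: f(-3, 1) = 0, so P lies on C.
Step 2: partial derivatives
  f_x(x, y) = 4*x*y - 2*x - 2*y**2 + 2, f_y(x, y) = 2*x**2 - 4*x*y - 3*y**2 - 2*y + 1.
  f_x(P) = -6, f_y(P) = 26 (gradient nonzero, so P is smooth).
Step 3: tangent line at P: -6·(x − -3) + 26·(y − 1) = 0.
Expanding: -6*x + 26*y - 44 = 0.


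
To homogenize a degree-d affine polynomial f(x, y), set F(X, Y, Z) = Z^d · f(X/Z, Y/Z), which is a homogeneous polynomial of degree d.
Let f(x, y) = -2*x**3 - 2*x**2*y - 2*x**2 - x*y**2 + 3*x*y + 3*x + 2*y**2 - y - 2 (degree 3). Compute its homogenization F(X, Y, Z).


F(X, Y, Z) = -2*X**3 - 2*X**2*Y - 2*X**2*Z - X*Y**2 + 3*X*Y*Z + 3*X*Z**2 + 2*Y**2*Z - Y*Z**2 - 2*Z**3

deg(f) = 3.
Substitute x = X/Z, y = Y/Z into f, then multiply by Z^3.
  monomial -2·x^3·y^0 ↦ -2·X^3·Y^0·Z^0.
  monomial -2·x^2·y^1 ↦ -2·X^2·Y^1·Z^0.
  monomial -2·x^2·y^0 ↦ -2·X^2·Y^0·Z^1.
  monomial -1·x^1·y^2 ↦ -1·X^1·Y^2·Z^0.
  monomial 3·x^1·y^1 ↦ 3·X^1·Y^1·Z^1.
  monomial 3·x^1·y^0 ↦ 3·X^1·Y^0·Z^2.
  monomial 2·x^0·y^2 ↦ 2·X^0·Y^2·Z^1.
  monomial -1·x^0·y^1 ↦ -1·X^0·Y^1·Z^2.
  monomial -2·x^0·y^0 ↦ -2·X^0·Y^0·Z^3.
Collecting: F(X, Y, Z) = -2*X**3 - 2*X**2*Y - 2*X**2*Z - X*Y**2 + 3*X*Y*Z + 3*X*Z**2 + 2*Y**2*Z - Y*Z**2 - 2*Z**3.


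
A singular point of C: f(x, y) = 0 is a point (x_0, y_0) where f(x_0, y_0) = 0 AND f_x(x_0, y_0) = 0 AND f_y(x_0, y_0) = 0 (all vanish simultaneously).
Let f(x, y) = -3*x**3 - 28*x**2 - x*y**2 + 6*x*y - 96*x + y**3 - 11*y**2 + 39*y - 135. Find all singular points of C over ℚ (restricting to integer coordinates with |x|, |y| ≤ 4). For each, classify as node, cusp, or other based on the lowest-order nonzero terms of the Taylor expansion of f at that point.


Singular points: {(-3, 3)}; classification: node.

Compute partial derivatives:
  f_x = -9*x**2 - 56*x - y**2 + 6*y - 96.
  f_y = -2*x*y + 6*x + 3*y**2 - 22*y + 39.
Scan x_0 ∈ {−4, ..., 4}. For each x_0, f_y(x_0, y) is a polynomial in y; find its integer roots y ∈ {−4, ..., 4}, then test f_x and f at those candidates.
  x = -4: f_y(-4, y) = 3*y**2 - 14*y + 15; vanishes at y ∈ {3}. (-4, 3): f_x = -7 ≠ 0.
  x = -3: f_y(-3, y) = 3*y**2 - 16*y + 21; vanishes at y ∈ {3}. (-3, 3): f_x = 0, f = 0 — SINGULAR.
  x = -2: f_y(-2, y) = 3*y**2 - 18*y + 27; vanishes at y ∈ {3}. (-2, 3): f_x = -11 ≠ 0.
  x = -1: f_y(-1, y) = 3*y**2 - 20*y + 33; vanishes at y ∈ {3}. (-1, 3): f_x = -40 ≠ 0.
  x = 0: f_y(0, y) = 3*y**2 - 22*y + 39; vanishes at y ∈ {3}. (0, 3): f_x = -87 ≠ 0.
  x = 1: f_y(1, y) = 3*y**2 - 24*y + 45; vanishes at y ∈ {3}. (1, 3): f_x = -152 ≠ 0.
  x = 2: f_y(2, y) = 3*y**2 - 26*y + 51; vanishes at y ∈ {3}. (2, 3): f_x = -235 ≠ 0.
  x = 3: f_y(3, y) = 3*y**2 - 28*y + 57; vanishes at y ∈ {3}. (3, 3): f_x = -336 ≠ 0.
  x = 4: f_y(4, y) = 3*y**2 - 30*y + 63; vanishes at y ∈ {3}. (4, 3): f_x = -455 ≠ 0.
Only singular point on the grid: (-3, 3).
Classify: substitute x = -3 + u, y = 3 + v and expand: f = -3*u**3 - u**2 - u*v**2 + v**3 + v**2.
No constant or linear terms (consistent with a singular point). Quadratic part: -u**2 + v**2. Cubic part: -3*u**3 - u*v**2 + v**3.
The quadratic part v**2 - u**2 = (v − u)(v + u) splits into two distinct linear factors, so there are two distinct tangent lines y − 3 = ±(x − -3) — this is a node (ordinary double point).
Classification: node.


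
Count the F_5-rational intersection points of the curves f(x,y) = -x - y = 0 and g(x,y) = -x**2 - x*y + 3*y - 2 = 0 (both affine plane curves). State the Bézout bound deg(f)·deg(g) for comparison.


Common zeros: {(1, 4)}; count = 1; Bézout bound = 2.

deg(f) = 1, deg(g) = 2, so Bézout bound = 2.
Scan x ∈ F_5. For each x, list the y ∈ F_5 with f(x, y) ≡ 0 and those with g(x, y) ≡ 0 (mod 5); the common zeros in that column are the intersection.
  x = 0: f ≡ 0 at y ∈ {0}; g ≡ 0 at y ∈ {4}; common: ∅.
  x = 1: f ≡ 0 at y ∈ {4}; g ≡ 0 at y ∈ {4}; common: {4}.
  x = 2: f ≡ 0 at y ∈ {3}; g ≡ 0 at y ∈ {1}; common: ∅.
  x = 3: f ≡ 0 at y ∈ {2}; g ≡ 0 at y ∈ ∅; common: ∅.
  x = 4: f ≡ 0 at y ∈ {1}; g ≡ 0 at y ∈ {2}; common: ∅.
Collecting: common zeros = {(1, 4)}, so the count is 1.
Comparison with the Bézout bound: 1 ≤ 2 = deg(f)·deg(g), as expected for curves with no common component (the affine F_5-count falls short of the bound because intersections may lie at infinity, over extension fields, or carry multiplicity).


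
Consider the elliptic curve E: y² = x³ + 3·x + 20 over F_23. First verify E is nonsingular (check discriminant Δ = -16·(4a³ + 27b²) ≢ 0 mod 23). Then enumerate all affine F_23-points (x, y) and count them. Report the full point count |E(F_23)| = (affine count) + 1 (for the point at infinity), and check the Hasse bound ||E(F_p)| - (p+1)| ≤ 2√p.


Affine points = {(1, 1), (1, 22), (4, 2), (4, 21), (6, 1), (6, 22), (7, 4), (7, 19), (8, 2), (8, 21), (11, 2), (11, 21), (12, 6), (12, 17), (13, 5), (13, 18), (14, 0), (15, 6), (15, 17), (16, 1), (16, 22), (17, 4), (17, 19), (18, 8), (18, 15), (19, 6), (19, 17), (21, 11), (21, 12), (22, 4), (22, 19)}; affine count = 31; |E(F_23)| = 32.

Discriminant check: Δ ∝ 4a³ + 27b² = 4·3³ + 27·20² = 4·27 + 27·400 ≡ 6 (mod 23). Nonzero ⇒ E is nonsingular.
For each x ∈ F_23, compute rhs = x³ + 3·x + 20 mod 23, then count y ∈ F_23 with y² ≡ rhs.
  x = 0: rhs = 20, matching y values: none (0 points).
  x = 1: rhs = 1, matching y values: 1, 22 (2 points).
  x = 2: rhs = 11, matching y values: none (0 points).
  x = 3: rhs = 10, matching y values: none (0 points).
  x = 4: rhs = 4, matching y values: 2, 21 (2 points).
  x = 5: rhs = 22, matching y values: none (0 points).
  x = 6: rhs = 1, matching y values: 1, 22 (2 points).
  x = 7: rhs = 16, matching y values: 4, 19 (2 points).
  x = 8: rhs = 4, matching y values: 2, 21 (2 points).
  x = 9: rhs = 17, matching y values: none (0 points).
  x = 10: rhs = 15, matching y values: none (0 points).
  x = 11: rhs = 4, matching y values: 2, 21 (2 points).
  x = 12: rhs = 13, matching y values: 6, 17 (2 points).
  x = 13: rhs = 2, matching y values: 5, 18 (2 points).
  x = 14: rhs = 0, matching y values: 0 (1 points).
  x = 15: rhs = 13, matching y values: 6, 17 (2 points).
  x = 16: rhs = 1, matching y values: 1, 22 (2 points).
  x = 17: rhs = 16, matching y values: 4, 19 (2 points).
  x = 18: rhs = 18, matching y values: 8, 15 (2 points).
  x = 19: rhs = 13, matching y values: 6, 17 (2 points).
  x = 20: rhs = 7, matching y values: none (0 points).
  x = 21: rhs = 6, matching y values: 11, 12 (2 points).
  x = 22: rhs = 16, matching y values: 4, 19 (2 points).
Total affine count: 31.
Full point count |E(F_23)| = 31 + 1 = 32.
Hasse bound: |32 − (23+1)| = |8| = 8 ≤ 2√23 ≈ 9.5917 ✓.


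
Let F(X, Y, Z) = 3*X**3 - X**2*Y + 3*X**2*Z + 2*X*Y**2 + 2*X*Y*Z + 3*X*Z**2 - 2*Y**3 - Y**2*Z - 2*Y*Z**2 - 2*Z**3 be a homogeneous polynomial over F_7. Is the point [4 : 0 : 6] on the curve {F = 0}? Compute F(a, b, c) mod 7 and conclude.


F(4,0,6) ≡ 4 (mod 7); P is NOT on the curve.

Evaluate F(4, 0, 6) term-by-term (mod 7).
  3*X**3 ↦ 3·64·1·1 = 192
  -X**2*Y ↦ -1·16·0·1 = 0
  3*X**2*Z ↦ 3·16·1·6 = 288
  2*X*Y**2 ↦ 2·4·0·1 = 0
  2*X*Y*Z ↦ 2·4·0·6 = 0
  3*X*Z**2 ↦ 3·4·1·36 = 432
  -2*Y**3 ↦ -2·1·0·1 = 0
  -Y**2*Z ↦ -1·1·0·6 = 0
  -2*Y*Z**2 ↦ -2·1·0·36 = 0
  -2*Z**3 ↦ -2·1·1·216 = -432
Sum: F(4, 0, 6) = (192) + (0) + (288) + (0) + (0) + (432) + (0) + (0) + (0) + (-432) = 480.
Reducing mod 7: 480 ≡ 4 (mod 7).
Since F(a, b, c) ≡ 4 ≠ 0 (mod 7), P does NOT lie on the curve.


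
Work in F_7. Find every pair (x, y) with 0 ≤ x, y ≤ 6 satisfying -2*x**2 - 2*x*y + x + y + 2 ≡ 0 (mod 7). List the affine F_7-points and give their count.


Affine F_7-points: {(0, 5), (1, 1), (2, 1), (3, 3), (5, 3), (6, 5)}; count = 6.

For each of the 49 pairs (x, y) ∈ F_7², evaluate f(x, y) mod 7. Record the zeros.
  x = 0: [0↦2, 1↦3, 2↦4, 3↦5, 4↦6, 5↦0, 6↦1]  zeros at y ∈ {5}
  x = 1: [0↦1, 1↦0, 2↦6, 3↦5, 4↦4, 5↦3, 6↦2]  zeros at y ∈ {1}
  x = 2: [0↦3, 1↦0, 2↦4, 3↦1, 4↦5, 5↦2, 6↦6]  zeros at y ∈ {1}
  x = 3: [0↦1, 1↦3, 2↦5, 3↦0, 4↦2, 5↦4, 6↦6]  zeros at y ∈ {3}
  x = 4: [0↦2, 1↦2, 2↦2, 3↦2, 4↦2, 5↦2, 6↦2]  zeros at y ∈ ∅
  x = 5: [0↦6, 1↦4, 2↦2, 3↦0, 4↦5, 5↦3, 6↦1]  zeros at y ∈ {3}
  x = 6: [0↦6, 1↦2, 2↦5, 3↦1, 4↦4, 5↦0, 6↦3]  zeros at y ∈ {5}
Collecting zeros: affine points = {(0, 5), (1, 1), (2, 1), (3, 3), (5, 3), (6, 5)}.
Total count |C(F_7)_aff| = 6.


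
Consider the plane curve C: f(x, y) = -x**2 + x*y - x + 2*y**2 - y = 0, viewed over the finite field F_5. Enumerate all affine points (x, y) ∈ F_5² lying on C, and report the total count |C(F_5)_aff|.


Affine F_5-points: {(0, 0), (0, 3), (1, 1), (1, 4), (2, 3), (2, 4), (3, 2), (4, 0), (4, 1)}; count = 9.

For each of the 25 pairs (x, y) ∈ F_5², evaluate f(x, y) mod 5. Record the zeros.
  x = 0: [0↦0, 1↦1, 2↦1, 3↦0, 4↦3]  zeros at y ∈ {0, 3}
  x = 1: [0↦3, 1↦0, 2↦1, 3↦1, 4↦0]  zeros at y ∈ {1, 4}
  x = 2: [0↦4, 1↦2, 2↦4, 3↦0, 4↦0]  zeros at y ∈ {3, 4}
  x = 3: [0↦3, 1↦2, 2↦0, 3↦2, 4↦3]  zeros at y ∈ {2}
  x = 4: [0↦0, 1↦0, 2↦4, 3↦2, 4↦4]  zeros at y ∈ {0, 1}
Collecting zeros: affine points = {(0, 0), (0, 3), (1, 1), (1, 4), (2, 3), (2, 4), (3, 2), (4, 0), (4, 1)}.
Total count |C(F_5)_aff| = 9.


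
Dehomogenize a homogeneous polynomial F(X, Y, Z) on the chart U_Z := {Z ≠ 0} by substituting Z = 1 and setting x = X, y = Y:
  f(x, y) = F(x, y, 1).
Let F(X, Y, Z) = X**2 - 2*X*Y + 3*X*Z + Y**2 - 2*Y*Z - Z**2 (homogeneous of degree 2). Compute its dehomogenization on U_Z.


f(x, y) = x**2 - 2*x*y + 3*x + y**2 - 2*y - 1

On U_Z we set Z = 1. Each monomial c·X^i·Y^j·Z^k in F becomes c·x^i·y^j·1^k = c·x^i·y^j.
Substituting Z = 1: F(X, Y, 1) = x**2 - 2*x*y + 3*x + y**2 - 2*y - 1.
Note: deg(f) ≤ deg(F) = 2; strict inequality happens when F is divisible by Z (lost terms).


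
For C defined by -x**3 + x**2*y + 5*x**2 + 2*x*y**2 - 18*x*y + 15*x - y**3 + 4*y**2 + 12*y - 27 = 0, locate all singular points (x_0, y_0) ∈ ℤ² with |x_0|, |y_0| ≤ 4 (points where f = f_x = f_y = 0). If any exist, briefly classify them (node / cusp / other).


Singular points: {(3, 3)}; classification: node.

Compute partial derivatives:
  f_x = -3*x**2 + 2*x*y + 10*x + 2*y**2 - 18*y + 15.
  f_y = x**2 + 4*x*y - 18*x - 3*y**2 + 8*y + 12.
Scan x_0 ∈ {−4, ..., 4}. For each x_0, f_y(x_0, y) is a polynomial in y; find its integer roots y ∈ {−4, ..., 4}, then test f_x and f at those candidates.
  x = -4: f_y(-4, y) = -3*y**2 - 8*y + 100; no integer root y with |y| ≤ 4.
  x = -3: f_y(-3, y) = -3*y**2 - 4*y + 75; no integer root y with |y| ≤ 4.
  x = -2: f_y(-2, y) = 52 - 3*y**2; no integer root y with |y| ≤ 4.
  x = -1: f_y(-1, y) = -3*y**2 + 4*y + 31; no integer root y with |y| ≤ 4.
  x = 0: f_y(0, y) = -3*y**2 + 8*y + 12; no integer root y with |y| ≤ 4.
  x = 1: f_y(1, y) = -3*y**2 + 12*y - 5; no integer root y with |y| ≤ 4.
  x = 2: f_y(2, y) = -3*y**2 + 16*y - 20; vanishes at y ∈ {2}. (2, 2): f_x = 3 ≠ 0.
  x = 3: f_y(3, y) = -3*y**2 + 20*y - 33; vanishes at y ∈ {3}. (3, 3): f_x = 0, f = 0 — SINGULAR.
  x = 4: f_y(4, y) = -3*y**2 + 24*y - 44; no integer root y with |y| ≤ 4.
Only singular point on the grid: (3, 3).
Classify: substitute x = 3 + u, y = 3 + v and expand: f = -u**3 + u**2*v - u**2 + 2*u*v**2 - v**3 + v**2.
No constant or linear terms (consistent with a singular point). Quadratic part: -u**2 + v**2. Cubic part: -u**3 + u**2*v + 2*u*v**2 - v**3.
The quadratic part v**2 - u**2 = (v − u)(v + u) splits into two distinct linear factors, so there are two distinct tangent lines y − 3 = ±(x − 3) — this is a node (ordinary double point).
Classification: node.


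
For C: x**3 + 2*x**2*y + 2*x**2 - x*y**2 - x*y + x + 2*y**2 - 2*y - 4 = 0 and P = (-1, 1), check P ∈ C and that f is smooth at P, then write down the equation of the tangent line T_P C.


Tangent line at P: -6*x + 7*y - 13 = 0.

Step 1: f(-1, 1) = 0, so P lies on C.
Step 2: partial derivatives
  f_x(x, y) = 3*x**2 + 4*x*y + 4*x - y**2 - y + 1, f_y(x, y) = 2*x**2 - 2*x*y - x + 4*y - 2.
  f_x(P) = -6, f_y(P) = 7 (gradient nonzero, so P is smooth).
Step 3: tangent line at P: -6·(x − -1) + 7·(y − 1) = 0.
Expanding: -6*x + 7*y - 13 = 0.


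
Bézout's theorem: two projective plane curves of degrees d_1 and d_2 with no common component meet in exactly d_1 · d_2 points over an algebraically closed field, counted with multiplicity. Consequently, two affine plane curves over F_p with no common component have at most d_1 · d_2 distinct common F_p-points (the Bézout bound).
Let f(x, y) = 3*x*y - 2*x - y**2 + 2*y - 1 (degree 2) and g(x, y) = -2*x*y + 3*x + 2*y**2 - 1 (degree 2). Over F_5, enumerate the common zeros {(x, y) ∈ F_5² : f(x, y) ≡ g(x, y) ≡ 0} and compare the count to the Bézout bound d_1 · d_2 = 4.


Common zeros: {(2, 0)}; count = 1; Bézout bound = 4.

deg(f) = 2, deg(g) = 2, so Bézout bound = 4.
Scan x ∈ F_5. For each x, list the y ∈ F_5 with f(x, y) ≡ 0 and those with g(x, y) ≡ 0 (mod 5); the common zeros in that column are the intersection.
  x = 0: f ≡ 0 at y ∈ {1}; g ≡ 0 at y ∈ ∅; common: ∅.
  x = 1: f ≡ 0 at y ∈ ∅; g ≡ 0 at y ∈ ∅; common: ∅.
  x = 2: f ≡ 0 at y ∈ {0, 3}; g ≡ 0 at y ∈ {0, 2}; common: {0}.
  x = 3: f ≡ 0 at y ∈ ∅; g ≡ 0 at y ∈ ∅; common: ∅.
  x = 4: f ≡ 0 at y ∈ {2}; g ≡ 0 at y ∈ {1, 3}; common: ∅.
Collecting: common zeros = {(2, 0)}, so the count is 1.
Comparison with the Bézout bound: 1 ≤ 4 = deg(f)·deg(g), as expected for curves with no common component (the affine F_5-count falls short of the bound because intersections may lie at infinity, over extension fields, or carry multiplicity).


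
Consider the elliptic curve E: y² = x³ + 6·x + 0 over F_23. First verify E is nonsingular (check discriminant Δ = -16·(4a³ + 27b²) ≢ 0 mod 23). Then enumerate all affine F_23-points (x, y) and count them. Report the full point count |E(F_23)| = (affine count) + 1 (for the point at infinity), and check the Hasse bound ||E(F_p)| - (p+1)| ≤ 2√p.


Affine points = {(0, 0), (8, 10), (8, 13), (9, 1), (9, 22), (10, 5), (10, 18), (12, 11), (12, 12), (16, 11), (16, 12), (17, 1), (17, 22), (18, 11), (18, 12), (19, 2), (19, 21), (20, 1), (20, 22), (21, 7), (21, 16), (22, 4), (22, 19)}; affine count = 23; |E(F_23)| = 24.

Discriminant check: Δ ∝ 4a³ + 27b² = 4·6³ + 27·0² = 4·216 + 27·0 ≡ 13 (mod 23). Nonzero ⇒ E is nonsingular.
For each x ∈ F_23, compute rhs = x³ + 6·x + 0 mod 23, then count y ∈ F_23 with y² ≡ rhs.
  x = 0: rhs = 0, matching y values: 0 (1 points).
  x = 1: rhs = 7, matching y values: none (0 points).
  x = 2: rhs = 20, matching y values: none (0 points).
  x = 3: rhs = 22, matching y values: none (0 points).
  x = 4: rhs = 19, matching y values: none (0 points).
  x = 5: rhs = 17, matching y values: none (0 points).
  x = 6: rhs = 22, matching y values: none (0 points).
  x = 7: rhs = 17, matching y values: none (0 points).
  x = 8: rhs = 8, matching y values: 10, 13 (2 points).
  x = 9: rhs = 1, matching y values: 1, 22 (2 points).
  x = 10: rhs = 2, matching y values: 5, 18 (2 points).
  x = 11: rhs = 17, matching y values: none (0 points).
  x = 12: rhs = 6, matching y values: 11, 12 (2 points).
  x = 13: rhs = 21, matching y values: none (0 points).
  x = 14: rhs = 22, matching y values: none (0 points).
  x = 15: rhs = 15, matching y values: none (0 points).
  x = 16: rhs = 6, matching y values: 11, 12 (2 points).
  x = 17: rhs = 1, matching y values: 1, 22 (2 points).
  x = 18: rhs = 6, matching y values: 11, 12 (2 points).
  x = 19: rhs = 4, matching y values: 2, 21 (2 points).
  x = 20: rhs = 1, matching y values: 1, 22 (2 points).
  x = 21: rhs = 3, matching y values: 7, 16 (2 points).
  x = 22: rhs = 16, matching y values: 4, 19 (2 points).
Total affine count: 23.
Full point count |E(F_23)| = 23 + 1 = 24.
Hasse bound: |24 − (23+1)| = |0| = 0 ≤ 2√23 ≈ 9.5917 ✓.
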